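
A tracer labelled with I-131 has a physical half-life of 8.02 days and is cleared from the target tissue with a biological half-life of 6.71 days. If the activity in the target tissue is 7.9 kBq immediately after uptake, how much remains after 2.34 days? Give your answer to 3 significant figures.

1/t_eff = 1/t_phys + 1/t_biol = 1/8.02 + 1/6.71 = 0.27372 per day.
t_eff = 8.02 × 6.71 / (8.02 + 6.71) ≈ 3.6534 days.
Remaining = 7.9 × (1/2)^(2.34/3.6534) = 7.9 × (1/2)^0.6405 ≈ 5.0678 kBq.

5.07 kBq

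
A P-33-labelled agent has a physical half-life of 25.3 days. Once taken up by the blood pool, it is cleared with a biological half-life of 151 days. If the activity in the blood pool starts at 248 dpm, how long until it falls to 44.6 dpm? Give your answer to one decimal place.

53.6 days

1/t_eff = 1/t_phys + 1/t_biol = 1/25.3 + 1/151 = 0.046148 per day.
t_eff = 25.3 × 151 / (25.3 + 151) ≈ 21.669 days.
n = log₂(248/44.6) ≈ 2.4752; t = 2.4752 × 21.669 ≈ 53.636 days.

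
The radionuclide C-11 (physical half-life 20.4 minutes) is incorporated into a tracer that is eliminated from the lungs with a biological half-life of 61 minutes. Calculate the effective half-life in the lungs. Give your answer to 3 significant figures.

1/t_eff = 1/t_phys + 1/t_biol = 1/20.4 + 1/61 = 0.065413 per minute.
t_eff = 20.4 × 61 / (20.4 + 61) ≈ 15.287 minutes.

15.3 minutes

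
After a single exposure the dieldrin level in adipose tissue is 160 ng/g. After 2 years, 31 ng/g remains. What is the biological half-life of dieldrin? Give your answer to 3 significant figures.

A/A₀ = 31/160 ≈ 0.19375.
n = log₂(5.1613) ≈ 2.3677 half-lives elapsed in 2 years.
t½ = 2/2.3677 ≈ 0.84469 years.

0.845 years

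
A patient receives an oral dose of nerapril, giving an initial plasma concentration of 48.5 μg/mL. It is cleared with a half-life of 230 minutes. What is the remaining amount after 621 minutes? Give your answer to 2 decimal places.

Number of half-lives: n = 621/230 ≈ 2.7.
Remaining = 48.5 × (1/2)^2.7 = 48.5 × 0.15389 ≈ 7.4638 μg/mL.

7.46 μg/mL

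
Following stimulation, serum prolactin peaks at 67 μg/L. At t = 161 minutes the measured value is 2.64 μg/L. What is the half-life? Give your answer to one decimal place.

A/A₀ = 2.64/67 ≈ 0.039403.
n = log₂(25.379) ≈ 4.6656 half-lives elapsed in 161 minutes.
t½ = 161/4.6656 ≈ 34.508 minutes.

34.5 minutes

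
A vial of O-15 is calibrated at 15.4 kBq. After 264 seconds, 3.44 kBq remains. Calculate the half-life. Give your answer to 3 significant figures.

A/A₀ = 3.44/15.4 ≈ 0.22338.
n = log₂(4.4767) ≈ 2.1624 half-lives elapsed in 264 seconds.
t½ = 264/2.1624 ≈ 122.08 seconds.

122 seconds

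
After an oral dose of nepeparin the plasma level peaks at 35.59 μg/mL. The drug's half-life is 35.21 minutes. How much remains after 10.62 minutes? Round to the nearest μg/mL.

29 μg/mL

Number of half-lives: n = 10.62/35.21 ≈ 0.30162.
Remaining = 35.59 × (1/2)^0.30162 = 35.59 × 0.81134 ≈ 28.876 μg/mL.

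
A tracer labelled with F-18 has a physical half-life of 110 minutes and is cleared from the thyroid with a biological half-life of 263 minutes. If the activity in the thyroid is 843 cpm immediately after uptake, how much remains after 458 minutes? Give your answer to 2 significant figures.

14 cpm

1/t_eff = 1/t_phys + 1/t_biol = 1/110 + 1/263 = 0.012893 per minute.
t_eff = 110 × 263 / (110 + 263) ≈ 77.56 minutes.
Remaining = 843 × (1/2)^(458/77.56) = 843 × (1/2)^5.9051 ≈ 14.068 cpm.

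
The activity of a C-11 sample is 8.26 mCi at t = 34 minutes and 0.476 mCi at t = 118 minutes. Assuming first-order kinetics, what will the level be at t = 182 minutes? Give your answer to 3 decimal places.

0.054 mCi

Over Δt = 118 − 34 = 84 minutes, the level fell by a factor of 8.26/0.476 ≈ 17.353.
n = log₂(17.353) ≈ 4.1171 half-lives, so t½ = 84/4.1171 ≈ 20.403 minutes.
From t = 118 to t = 182: 0.476 × (1/2)^((182−118)/20.403) ≈ 0.054116 mCi.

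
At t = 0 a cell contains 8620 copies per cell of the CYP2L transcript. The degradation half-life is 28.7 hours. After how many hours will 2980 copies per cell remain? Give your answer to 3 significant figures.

44.0 hours

Fraction remaining = 2980/8620 ≈ 0.34571.
n = log₂(8620/2980) = ln(2.8926)/ln 2 ≈ 1.5324 half-lives.
t = n × t½ = 1.5324 × 28.7 ≈ 43.979 hours.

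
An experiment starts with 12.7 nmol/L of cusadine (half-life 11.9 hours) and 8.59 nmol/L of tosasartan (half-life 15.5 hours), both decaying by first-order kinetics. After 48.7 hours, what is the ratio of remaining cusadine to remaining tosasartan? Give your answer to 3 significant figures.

0.765

cusadine: 12.7 × (1/2)^(48.7/11.9) = 12.7 × (1/2)^4.0924 ≈ 0.74449 nmol/L.
tosasartan: 8.59 × (1/2)^(48.7/15.5) = 8.59 × (1/2)^3.1419 ≈ 0.97314 nmol/L.
Ratio ≈ 0.74449 / 0.97314 ≈ 0.76503.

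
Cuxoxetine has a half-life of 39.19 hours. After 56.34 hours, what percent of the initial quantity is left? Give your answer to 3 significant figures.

36.9%

n = 56.34/39.19 ≈ 1.4376 half-lives.
Fraction remaining = (1/2)^1.4376 ≈ 0.36918, i.e. 36.918%.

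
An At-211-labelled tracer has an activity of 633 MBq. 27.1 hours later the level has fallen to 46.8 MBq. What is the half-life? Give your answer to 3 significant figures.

A/A₀ = 46.8/633 ≈ 0.073934.
n = log₂(13.526) ≈ 3.7576 half-lives elapsed in 27.1 hours.
t½ = 27.1/3.7576 ≈ 7.212 hours.

7.21 hours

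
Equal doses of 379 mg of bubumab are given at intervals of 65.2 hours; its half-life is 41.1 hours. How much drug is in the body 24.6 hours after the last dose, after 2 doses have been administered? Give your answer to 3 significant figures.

334 mg

The 2 doses were given 89.8, 24.6 hours ago.
Total = 379·(1/2)^(89.8/41.1) + 379·(1/2)^(24.6/41.1)
      = 83.352 + 250.3 ≈ 333.65 mg.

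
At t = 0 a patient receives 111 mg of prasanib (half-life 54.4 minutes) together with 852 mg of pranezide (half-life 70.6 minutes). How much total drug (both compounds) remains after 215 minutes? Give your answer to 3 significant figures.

prasanib: 111 × (1/2)^(215/54.4) = 111 × (1/2)^3.9522 ≈ 7.1712 mg.
pranezide: 852 × (1/2)^(215/70.6) = 852 × (1/2)^3.0453 ≈ 103.21 mg.
Total = 7.1712 + 103.21 ≈ 110.38 mg.

110 mg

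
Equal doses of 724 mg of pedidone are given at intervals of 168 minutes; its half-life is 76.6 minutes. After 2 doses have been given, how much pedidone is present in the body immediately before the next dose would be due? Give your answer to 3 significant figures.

193 mg

The 2 doses were given 336, 168 minutes ago.
Total = 724·(1/2)^(336/76.6) + 724·(1/2)^(168/76.6)
      = 34.617 + 158.31 ≈ 192.93 mg.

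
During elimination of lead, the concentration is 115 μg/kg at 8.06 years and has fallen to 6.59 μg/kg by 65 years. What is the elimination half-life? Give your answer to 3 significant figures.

13.8 years

Over Δt = 65 − 8.06 = 56.94 years, the level fell by a factor of 115/6.59 ≈ 17.451.
n = log₂(17.451) ≈ 4.1252 half-lives, so t½ = 56.94/4.1252 ≈ 13.803 years.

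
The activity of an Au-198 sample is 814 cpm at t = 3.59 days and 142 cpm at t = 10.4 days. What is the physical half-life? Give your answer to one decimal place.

2.7 days

Over Δt = 10.4 − 3.59 = 6.81 days, the level fell by a factor of 814/142 ≈ 5.7324.
n = log₂(5.7324) ≈ 2.5191 half-lives, so t½ = 6.81/2.5191 ≈ 2.7033 days.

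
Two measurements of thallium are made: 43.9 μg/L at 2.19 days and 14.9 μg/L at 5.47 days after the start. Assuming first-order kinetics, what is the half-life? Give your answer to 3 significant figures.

2.10 days

Over Δt = 5.47 − 2.19 = 3.28 days, the level fell by a factor of 43.9/14.9 ≈ 2.9463.
n = log₂(2.9463) ≈ 1.5589 half-lives, so t½ = 3.28/1.5589 ≈ 2.104 days.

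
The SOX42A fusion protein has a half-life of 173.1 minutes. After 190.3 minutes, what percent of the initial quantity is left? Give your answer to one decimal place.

46.7%

n = 190.3/173.1 ≈ 1.0994 half-lives.
Fraction remaining = (1/2)^1.0994 ≈ 0.46672, i.e. 46.672%.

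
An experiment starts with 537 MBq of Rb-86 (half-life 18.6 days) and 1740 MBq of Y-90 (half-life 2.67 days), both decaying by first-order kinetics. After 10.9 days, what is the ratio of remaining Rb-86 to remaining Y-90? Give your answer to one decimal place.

Rb-86: 537 × (1/2)^(10.9/18.6) = 537 × (1/2)^0.58602 ≈ 357.74 MBq.
Y-90: 1740 × (1/2)^(10.9/2.67) = 1740 × (1/2)^4.0824 ≈ 102.71 MBq.
Ratio ≈ 357.74 / 102.71 ≈ 3.4829.

3.5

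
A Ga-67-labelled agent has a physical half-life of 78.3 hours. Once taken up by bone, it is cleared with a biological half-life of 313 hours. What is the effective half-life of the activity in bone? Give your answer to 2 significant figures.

63 hours

1/t_eff = 1/t_phys + 1/t_biol = 1/78.3 + 1/313 = 0.015966 per hour.
t_eff = 78.3 × 313 / (78.3 + 313) ≈ 62.632 hours.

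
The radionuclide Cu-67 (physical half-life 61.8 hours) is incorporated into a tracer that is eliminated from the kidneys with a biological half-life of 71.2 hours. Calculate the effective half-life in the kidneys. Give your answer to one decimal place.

33.1 hours

1/t_eff = 1/t_phys + 1/t_biol = 1/61.8 + 1/71.2 = 0.030226 per hour.
t_eff = 61.8 × 71.2 / (61.8 + 71.2) ≈ 33.084 hours.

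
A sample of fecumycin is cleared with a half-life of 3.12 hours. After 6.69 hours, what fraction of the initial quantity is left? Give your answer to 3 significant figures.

n = 6.69/3.12 ≈ 2.1442 half-lives.
Fraction remaining = (1/2)^2.1442 ≈ 0.22622.

0.226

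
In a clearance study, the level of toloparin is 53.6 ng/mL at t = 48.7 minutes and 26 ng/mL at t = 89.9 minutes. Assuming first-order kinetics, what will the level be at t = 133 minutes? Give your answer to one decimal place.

Over Δt = 89.9 − 48.7 = 41.2 minutes, the level fell by a factor of 53.6/26 ≈ 2.0615.
n = log₂(2.0615) ≈ 1.0437 half-lives, so t½ = 41.2/1.0437 ≈ 39.474 minutes.
From t = 89.9 to t = 133: 26 × (1/2)^((133−89.9)/39.474) ≈ 12.198 ng/mL.

12.2 ng/mL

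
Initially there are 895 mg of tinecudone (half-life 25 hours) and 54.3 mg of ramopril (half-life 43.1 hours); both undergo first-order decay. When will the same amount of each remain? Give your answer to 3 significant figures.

Set 895·(1/2)^(t/25) = 54.3·(1/2)^(t/43.1).
Taking log₂: log₂(895/54.3) = t·(1/25 − 1/43.1).
log₂(16.483) = 4.0429; 1/25 − 1/43.1 = 0.016798.
t = 4.0429 / 0.016798 ≈ 240.67 hours.

241 hours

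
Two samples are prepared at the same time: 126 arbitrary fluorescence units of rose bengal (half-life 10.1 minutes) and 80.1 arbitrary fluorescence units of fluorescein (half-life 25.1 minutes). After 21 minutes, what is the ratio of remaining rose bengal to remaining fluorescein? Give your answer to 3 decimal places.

0.665

rose bengal: 126 × (1/2)^(21/10.1) = 126 × (1/2)^2.0792 ≈ 29.817 arbitrary fluorescence units.
fluorescein: 80.1 × (1/2)^(21/25.1) = 80.1 × (1/2)^0.83665 ≈ 44.851 arbitrary fluorescence units.
Ratio ≈ 29.817 / 44.851 ≈ 0.6648.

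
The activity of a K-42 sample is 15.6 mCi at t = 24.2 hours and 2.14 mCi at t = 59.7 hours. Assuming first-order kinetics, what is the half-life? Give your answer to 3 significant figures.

Over Δt = 59.7 − 24.2 = 35.5 hours, the level fell by a factor of 15.6/2.14 ≈ 7.2897.
n = log₂(7.2897) ≈ 2.8659 half-lives, so t½ = 35.5/2.8659 ≈ 12.387 hours.

12.4 hours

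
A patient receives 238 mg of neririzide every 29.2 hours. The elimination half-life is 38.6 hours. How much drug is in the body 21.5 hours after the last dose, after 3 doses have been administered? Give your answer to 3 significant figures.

314 mg

The 3 doses were given 79.9, 50.7, 21.5 hours ago.
Total = 238·(1/2)^(79.9/38.6) + 238·(1/2)^(50.7/38.6) + 238·(1/2)^(21.5/38.6)
      = 56.684 + 95.76 + 161.77 ≈ 314.22 mg.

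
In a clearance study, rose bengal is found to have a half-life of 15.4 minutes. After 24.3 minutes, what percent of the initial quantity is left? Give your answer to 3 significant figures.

n = 24.3/15.4 ≈ 1.5779 half-lives.
Fraction remaining = (1/2)^1.5779 ≈ 0.33496, i.e. 33.496%.

33.5%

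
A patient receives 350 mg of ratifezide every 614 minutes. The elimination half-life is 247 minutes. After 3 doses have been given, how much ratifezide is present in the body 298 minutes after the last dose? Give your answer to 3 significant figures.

184 mg

The 3 doses were given 1526, 912, 298 minutes ago.
Total = 350·(1/2)^(1526/247) + 350·(1/2)^(912/247) + 350·(1/2)^(298/247)
      = 4.8335 + 27.075 + 151.66 ≈ 183.57 mg.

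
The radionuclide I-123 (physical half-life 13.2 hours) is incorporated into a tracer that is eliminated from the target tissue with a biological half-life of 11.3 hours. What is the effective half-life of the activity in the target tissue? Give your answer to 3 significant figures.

6.09 hours

1/t_eff = 1/t_phys + 1/t_biol = 1/13.2 + 1/11.3 = 0.16425 per hour.
t_eff = 13.2 × 11.3 / (13.2 + 11.3) ≈ 6.0882 hours.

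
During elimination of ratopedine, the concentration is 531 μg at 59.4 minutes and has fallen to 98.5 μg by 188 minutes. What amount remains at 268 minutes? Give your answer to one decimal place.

Over Δt = 188 − 59.4 = 128.6 minutes, the level fell by a factor of 531/98.5 ≈ 5.3909.
n = log₂(5.3909) ≈ 2.4305 half-lives, so t½ = 128.6/2.4305 ≈ 52.911 minutes.
From t = 188 to t = 268: 98.5 × (1/2)^((268−188)/52.911) ≈ 34.537 μg.

34.5 μg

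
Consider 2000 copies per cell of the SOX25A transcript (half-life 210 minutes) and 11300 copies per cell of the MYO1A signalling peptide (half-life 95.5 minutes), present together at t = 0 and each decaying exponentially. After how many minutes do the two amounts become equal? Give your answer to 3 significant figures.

438 minutes

Set 2000·(1/2)^(t/210) = 11300·(1/2)^(t/95.5).
Taking log₂: log₂(2000/11300) = t·(1/210 − 1/95.5).
log₂(0.17699) = -2.4983; 1/210 − 1/95.5 = -0.0057093.
t = -2.4983 / -0.0057093 ≈ 437.58 minutes.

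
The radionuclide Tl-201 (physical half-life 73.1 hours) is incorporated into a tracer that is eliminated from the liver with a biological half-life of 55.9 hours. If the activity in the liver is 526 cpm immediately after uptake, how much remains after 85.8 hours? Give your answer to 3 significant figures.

1/t_eff = 1/t_phys + 1/t_biol = 1/73.1 + 1/55.9 = 0.031569 per hour.
t_eff = 73.1 × 55.9 / (73.1 + 55.9) ≈ 31.677 hours.
Remaining = 526 × (1/2)^(85.8/31.677) = 526 × (1/2)^2.7086 ≈ 80.466 cpm.

80.5 cpm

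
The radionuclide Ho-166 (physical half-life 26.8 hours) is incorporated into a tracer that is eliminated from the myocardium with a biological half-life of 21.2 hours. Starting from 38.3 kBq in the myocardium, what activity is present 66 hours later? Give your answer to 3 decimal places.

1/t_eff = 1/t_phys + 1/t_biol = 1/26.8 + 1/21.2 = 0.084483 per hour.
t_eff = 26.8 × 21.2 / (26.8 + 21.2) ≈ 11.837 hours.
Remaining = 38.3 × (1/2)^(66/11.837) = 38.3 × (1/2)^5.5759 ≈ 0.80295 kBq.

0.803 kBq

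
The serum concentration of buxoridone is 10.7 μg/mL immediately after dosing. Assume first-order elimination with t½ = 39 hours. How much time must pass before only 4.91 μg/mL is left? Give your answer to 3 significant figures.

Fraction remaining = 4.91/10.7 ≈ 0.45888.
n = log₂(10.7/4.91) = ln(2.1792)/ln 2 ≈ 1.1238 half-lives.
t = n × t½ = 1.1238 × 39 ≈ 43.829 hours.

43.8 hours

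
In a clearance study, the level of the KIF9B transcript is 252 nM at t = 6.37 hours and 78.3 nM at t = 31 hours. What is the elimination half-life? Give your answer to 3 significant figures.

Over Δt = 31 − 6.37 = 24.63 hours, the level fell by a factor of 252/78.3 ≈ 3.2184.
n = log₂(3.2184) ≈ 1.6863 half-lives, so t½ = 24.63/1.6863 ≈ 14.606 hours.

14.6 hours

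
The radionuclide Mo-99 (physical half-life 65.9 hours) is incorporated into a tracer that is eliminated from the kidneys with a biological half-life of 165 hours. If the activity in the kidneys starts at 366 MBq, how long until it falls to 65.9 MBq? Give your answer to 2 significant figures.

120 hours

1/t_eff = 1/t_phys + 1/t_biol = 1/65.9 + 1/165 = 0.021235 per hour.
t_eff = 65.9 × 165 / (65.9 + 165) ≈ 47.092 hours.
n = log₂(366/65.9) ≈ 2.4735; t = 2.4735 × 47.092 ≈ 116.48 hours.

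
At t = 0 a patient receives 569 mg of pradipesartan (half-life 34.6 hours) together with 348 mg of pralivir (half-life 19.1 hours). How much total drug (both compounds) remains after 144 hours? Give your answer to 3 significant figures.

pradipesartan: 569 × (1/2)^(144/34.6) = 569 × (1/2)^4.1618 ≈ 31.789 mg.
pralivir: 348 × (1/2)^(144/19.1) = 348 × (1/2)^7.5393 ≈ 1.8708 mg.
Total = 31.789 + 1.8708 ≈ 33.659 mg.

33.7 mg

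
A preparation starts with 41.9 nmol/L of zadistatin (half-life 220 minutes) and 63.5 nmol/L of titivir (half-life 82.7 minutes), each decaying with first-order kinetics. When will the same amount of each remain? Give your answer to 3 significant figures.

79.5 minutes

Set 41.9·(1/2)^(t/220) = 63.5·(1/2)^(t/82.7).
Taking log₂: log₂(41.9/63.5) = t·(1/220 − 1/82.7).
log₂(0.65984) = -0.59981; 1/220 − 1/82.7 = -0.0075464.
t = -0.59981 / -0.0075464 ≈ 79.482 minutes.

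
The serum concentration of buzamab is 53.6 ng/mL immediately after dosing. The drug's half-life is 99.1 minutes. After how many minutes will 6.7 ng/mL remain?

6.7/53.6 = 1/8, so 3 half-lives have elapsed.
t = 3 × 99.1 = 297.3 minutes.

297.3 minutes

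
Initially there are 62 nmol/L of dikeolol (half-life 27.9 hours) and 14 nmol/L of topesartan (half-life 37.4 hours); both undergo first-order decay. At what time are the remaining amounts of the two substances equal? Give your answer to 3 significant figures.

236 hours

Set 62·(1/2)^(t/27.9) = 14·(1/2)^(t/37.4).
Taking log₂: log₂(62/14) = t·(1/27.9 − 1/37.4).
log₂(4.4286) = 2.1468; 1/27.9 − 1/37.4 = 0.0091043.
t = 2.1468 / 0.0091043 ≈ 235.8 hours.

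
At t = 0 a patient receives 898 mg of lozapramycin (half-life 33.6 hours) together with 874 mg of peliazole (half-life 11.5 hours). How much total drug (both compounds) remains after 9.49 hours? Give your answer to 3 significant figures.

1230 mg

lozapramycin: 898 × (1/2)^(9.49/33.6) = 898 × (1/2)^0.28244 ≈ 738.33 mg.
peliazole: 874 × (1/2)^(9.49/11.5) = 874 × (1/2)^0.82522 ≈ 493.28 mg.
Total = 738.33 + 493.28 ≈ 1231.6 mg.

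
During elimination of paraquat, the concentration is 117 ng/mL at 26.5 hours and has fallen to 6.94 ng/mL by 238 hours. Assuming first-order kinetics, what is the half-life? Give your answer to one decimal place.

Over Δt = 238 − 26.5 = 211.5 hours, the level fell by a factor of 117/6.94 ≈ 16.859.
n = log₂(16.859) ≈ 4.0754 half-lives, so t½ = 211.5/4.0754 ≈ 51.896 hours.

51.9 hours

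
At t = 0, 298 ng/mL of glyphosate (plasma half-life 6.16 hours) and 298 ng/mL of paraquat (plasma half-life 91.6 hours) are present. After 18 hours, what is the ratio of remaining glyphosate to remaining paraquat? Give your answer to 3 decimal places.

0.151

glyphosate: 298 × (1/2)^(18/6.16) = 298 × (1/2)^2.9221 ≈ 39.317 ng/mL.
paraquat: 298 × (1/2)^(18/91.6) = 298 × (1/2)^0.19651 ≈ 260.05 ng/mL.
Ratio ≈ 39.317 / 260.05 ≈ 0.15119.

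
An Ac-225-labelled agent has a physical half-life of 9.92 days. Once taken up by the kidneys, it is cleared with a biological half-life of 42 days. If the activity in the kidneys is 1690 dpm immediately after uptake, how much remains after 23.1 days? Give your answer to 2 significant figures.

1/t_eff = 1/t_phys + 1/t_biol = 1/9.92 + 1/42 = 0.12462 per day.
t_eff = 9.92 × 42 / (9.92 + 42) ≈ 8.0247 days.
Remaining = 1690 × (1/2)^(23.1/8.0247) = 1690 × (1/2)^2.8786 ≈ 229.79 dpm.

230 dpm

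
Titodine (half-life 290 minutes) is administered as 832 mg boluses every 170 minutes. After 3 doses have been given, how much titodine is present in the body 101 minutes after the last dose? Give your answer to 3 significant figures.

1380 mg

The 3 doses were given 441, 271, 101 minutes ago.
Total = 832·(1/2)^(441/290) + 832·(1/2)^(271/290) + 832·(1/2)^(101/290)
      = 289.97 + 435.33 + 653.55 ≈ 1378.8 mg.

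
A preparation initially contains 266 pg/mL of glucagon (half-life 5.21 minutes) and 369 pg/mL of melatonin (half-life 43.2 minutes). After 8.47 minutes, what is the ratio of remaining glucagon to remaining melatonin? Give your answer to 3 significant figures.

0.268

glucagon: 266 × (1/2)^(8.47/5.21) = 266 × (1/2)^1.6257 ≈ 86.197 pg/mL.
melatonin: 369 × (1/2)^(8.47/43.2) = 369 × (1/2)^0.19606 ≈ 322.11 pg/mL.
Ratio ≈ 86.197 / 322.11 ≈ 0.2676.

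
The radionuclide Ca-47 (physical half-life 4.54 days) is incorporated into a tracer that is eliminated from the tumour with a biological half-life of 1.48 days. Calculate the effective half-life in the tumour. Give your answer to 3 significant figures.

1/t_eff = 1/t_phys + 1/t_biol = 1/4.54 + 1/1.48 = 0.89594 per day.
t_eff = 4.54 × 1.48 / (4.54 + 1.48) ≈ 1.1161 days.

1.12 days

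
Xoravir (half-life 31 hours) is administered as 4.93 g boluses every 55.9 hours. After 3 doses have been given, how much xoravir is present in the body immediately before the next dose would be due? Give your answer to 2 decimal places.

1.93 g

The 3 doses were given 167.7, 111.8, 55.9 hours ago.
Total = 4.93·(1/2)^(167.7/31) + 4.93·(1/2)^(111.8/31) + 4.93·(1/2)^(55.9/31)
      = 0.11598 + 0.40476 + 1.4126 ≈ 1.9333 g.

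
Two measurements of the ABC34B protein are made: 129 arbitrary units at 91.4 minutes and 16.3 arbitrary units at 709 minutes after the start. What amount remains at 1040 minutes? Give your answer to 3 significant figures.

Over Δt = 709 − 91.4 = 617.6 minutes, the level fell by a factor of 129/16.3 ≈ 7.9141.
n = log₂(7.9141) ≈ 2.9844 half-lives, so t½ = 617.6/2.9844 ≈ 206.94 minutes.
From t = 709 to t = 1040: 16.3 × (1/2)^((1040−709)/206.94) ≈ 5.3789 arbitrary units.

5.38 arbitrary units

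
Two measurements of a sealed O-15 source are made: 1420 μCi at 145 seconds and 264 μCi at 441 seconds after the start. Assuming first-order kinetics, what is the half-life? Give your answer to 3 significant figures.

122 seconds

Over Δt = 441 − 145 = 296 seconds, the level fell by a factor of 1420/264 ≈ 5.3788.
n = log₂(5.3788) ≈ 2.4273 half-lives, so t½ = 296/2.4273 ≈ 121.95 seconds.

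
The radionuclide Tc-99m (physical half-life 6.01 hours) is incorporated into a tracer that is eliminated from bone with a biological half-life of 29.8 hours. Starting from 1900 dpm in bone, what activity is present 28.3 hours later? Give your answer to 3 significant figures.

37.6 dpm

1/t_eff = 1/t_phys + 1/t_biol = 1/6.01 + 1/29.8 = 0.19995 per hour.
t_eff = 6.01 × 29.8 / (6.01 + 29.8) ≈ 5.0013 hours.
Remaining = 1900 × (1/2)^(28.3/5.0013) = 1900 × (1/2)^5.6585 ≈ 37.617 dpm.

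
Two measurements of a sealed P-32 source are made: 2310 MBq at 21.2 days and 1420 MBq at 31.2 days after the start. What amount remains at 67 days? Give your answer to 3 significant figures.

249 MBq

Over Δt = 31.2 − 21.2 = 10 days, the level fell by a factor of 2310/1420 ≈ 1.6268.
n = log₂(1.6268) ≈ 0.702 half-lives, so t½ = 10/0.702 ≈ 14.245 days.
From t = 31.2 to t = 67: 1420 × (1/2)^((67−31.2)/14.245) ≈ 248.74 MBq.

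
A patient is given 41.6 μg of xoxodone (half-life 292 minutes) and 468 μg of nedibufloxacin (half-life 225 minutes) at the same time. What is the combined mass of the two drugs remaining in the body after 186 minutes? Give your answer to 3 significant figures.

291 μg

xoxodone: 41.6 × (1/2)^(186/292) = 41.6 × (1/2)^0.63699 ≈ 26.751 μg.
nedibufloxacin: 468 × (1/2)^(186/225) = 468 × (1/2)^0.82667 ≈ 263.87 μg.
Total = 26.751 + 263.87 ≈ 290.62 μg.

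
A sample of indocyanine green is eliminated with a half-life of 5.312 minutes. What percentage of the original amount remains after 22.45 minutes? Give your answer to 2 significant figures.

5.3%

n = 22.45/5.312 ≈ 4.2263 half-lives.
Fraction remaining = (1/2)^4.2263 ≈ 0.053427, i.e. 5.3427%.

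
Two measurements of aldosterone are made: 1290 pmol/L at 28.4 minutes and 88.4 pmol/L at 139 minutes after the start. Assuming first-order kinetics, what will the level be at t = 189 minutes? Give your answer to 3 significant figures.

Over Δt = 139 − 28.4 = 110.6 minutes, the level fell by a factor of 1290/88.4 ≈ 14.593.
n = log₂(14.593) ≈ 3.8672 half-lives, so t½ = 110.6/3.8672 ≈ 28.6 minutes.
From t = 139 to t = 189: 88.4 × (1/2)^((189−139)/28.6) ≈ 26.313 pmol/L.

26.3 pmol/L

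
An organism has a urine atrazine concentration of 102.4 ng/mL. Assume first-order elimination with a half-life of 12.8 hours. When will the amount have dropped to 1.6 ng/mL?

1.6/102.4 = 1/64, so 6 half-lives have elapsed.
t = 6 × 12.8 = 76.8 hours.

76.8 hours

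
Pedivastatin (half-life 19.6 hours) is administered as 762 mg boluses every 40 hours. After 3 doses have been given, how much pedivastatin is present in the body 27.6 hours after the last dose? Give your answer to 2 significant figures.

370 mg

The 3 doses were given 107.6, 67.6, 27.6 hours ago.
Total = 762·(1/2)^(107.6/19.6) + 762·(1/2)^(67.6/19.6) + 762·(1/2)^(27.6/19.6)
      = 16.957 + 69.776 + 287.11 ≈ 373.85 mg.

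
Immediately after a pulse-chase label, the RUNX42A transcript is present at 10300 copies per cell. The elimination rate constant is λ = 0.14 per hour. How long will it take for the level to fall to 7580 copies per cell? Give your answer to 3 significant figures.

t½ = ln 2 / λ = 0.69315 / 0.14 ≈ 4.9511 hours.
Fraction remaining = 7580/10300 ≈ 0.73592.
n = log₂(10300/7580) = ln(1.3588)/ln 2 ≈ 0.44237 half-lives.
t = n × t½ = 0.44237 × 4.9511 ≈ 2.1902 hours.

2.19 hours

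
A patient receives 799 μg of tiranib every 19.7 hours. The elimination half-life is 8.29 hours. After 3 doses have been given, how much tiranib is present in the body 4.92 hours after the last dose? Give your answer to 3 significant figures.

The 3 doses were given 44.32, 24.62, 4.92 hours ago.
Total = 799·(1/2)^(44.32/8.29) + 799·(1/2)^(24.62/8.29) + 799·(1/2)^(4.92/8.29)
      = 19.642 + 101.98 + 529.53 ≈ 651.16 μg.

651 μg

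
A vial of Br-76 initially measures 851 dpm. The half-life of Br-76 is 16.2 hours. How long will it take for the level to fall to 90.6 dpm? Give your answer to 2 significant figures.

52 hours

Fraction remaining = 90.6/851 ≈ 0.10646.
n = log₂(851/90.6) = ln(9.3929)/ln 2 ≈ 3.2316 half-lives.
t = n × t½ = 3.2316 × 16.2 ≈ 52.352 hours.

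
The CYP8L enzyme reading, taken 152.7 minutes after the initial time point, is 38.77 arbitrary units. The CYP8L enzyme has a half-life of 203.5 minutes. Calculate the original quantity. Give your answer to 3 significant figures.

Number of half-lives elapsed: n = 152.7/203.5 ≈ 0.75037.
A₀ = A × 2^n = 38.77 × 2^0.75037 = 38.77 × 1.6822 ≈ 65.22 arbitrary units.

65.2 arbitrary units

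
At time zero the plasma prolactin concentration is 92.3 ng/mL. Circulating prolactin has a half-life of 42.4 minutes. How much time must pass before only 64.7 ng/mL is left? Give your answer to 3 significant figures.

21.7 minutes

Fraction remaining = 64.7/92.3 ≈ 0.70098.
n = log₂(92.3/64.7) = ln(1.4266)/ln 2 ≈ 0.51256 half-lives.
t = n × t½ = 0.51256 × 42.4 ≈ 21.733 minutes.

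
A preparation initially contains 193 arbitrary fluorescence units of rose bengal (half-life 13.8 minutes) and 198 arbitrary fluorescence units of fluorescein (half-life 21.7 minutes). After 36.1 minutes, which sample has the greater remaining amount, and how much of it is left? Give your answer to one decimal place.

fluorescein, 62.5 arbitrary fluorescence units

rose bengal: 193 × (1/2)^2.6159 ≈ 31.483 arbitrary fluorescence units.
fluorescein: 198 × (1/2)^1.6636 ≈ 62.499 arbitrary fluorescence units.
Fluorescein has more remaining, at ≈ 62.499 arbitrary fluorescence units.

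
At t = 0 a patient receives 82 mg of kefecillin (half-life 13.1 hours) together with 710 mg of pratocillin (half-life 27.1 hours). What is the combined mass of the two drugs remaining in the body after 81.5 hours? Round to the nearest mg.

89 mg

kefecillin: 82 × (1/2)^(81.5/13.1) = 82 × (1/2)^6.2214 ≈ 1.099 mg.
pratocillin: 710 × (1/2)^(81.5/27.1) = 710 × (1/2)^3.0074 ≈ 88.297 mg.
Total = 1.099 + 88.297 ≈ 89.396 mg.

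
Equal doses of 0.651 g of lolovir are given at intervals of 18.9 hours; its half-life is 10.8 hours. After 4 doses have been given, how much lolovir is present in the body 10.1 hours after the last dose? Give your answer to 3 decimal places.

0.481 g

The 4 doses were given 66.8, 47.9, 29, 10.1 hours ago.
Total = 0.651·(1/2)^(66.8/10.8) + 0.651·(1/2)^(47.9/10.8) + 0.651·(1/2)^(29/10.8) + 0.651·(1/2)^(10.1/10.8)
      = 0.0089465 + 0.030092 + 0.10122 + 0.34046 ≈ 0.48071 g.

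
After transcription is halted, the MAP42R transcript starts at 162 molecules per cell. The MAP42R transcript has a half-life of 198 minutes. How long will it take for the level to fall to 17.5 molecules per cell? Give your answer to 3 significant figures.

Fraction remaining = 17.5/162 ≈ 0.10802.
n = log₂(162/17.5) = ln(9.2571)/ln 2 ≈ 3.2106 half-lives.
t = n × t½ = 3.2106 × 198 ≈ 635.69 minutes.

636 minutes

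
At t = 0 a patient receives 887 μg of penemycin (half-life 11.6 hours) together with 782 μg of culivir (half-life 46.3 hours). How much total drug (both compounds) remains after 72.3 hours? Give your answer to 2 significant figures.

280 μg

penemycin: 887 × (1/2)^(72.3/11.6) = 887 × (1/2)^6.2328 ≈ 11.794 μg.
culivir: 782 × (1/2)^(72.3/46.3) = 782 × (1/2)^1.5616 ≈ 264.93 μg.
Total = 11.794 + 264.93 ≈ 276.72 μg.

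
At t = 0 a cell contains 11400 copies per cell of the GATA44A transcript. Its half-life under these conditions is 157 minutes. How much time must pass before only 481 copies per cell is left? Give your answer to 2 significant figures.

720 minutes

Fraction remaining = 481/11400 ≈ 0.042193.
n = log₂(11400/481) = ln(23.701)/ln 2 ≈ 4.5669 half-lives.
t = n × t½ = 4.5669 × 157 ≈ 717 minutes.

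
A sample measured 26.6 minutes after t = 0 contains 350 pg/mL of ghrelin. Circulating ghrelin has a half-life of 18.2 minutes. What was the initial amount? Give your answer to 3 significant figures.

Number of half-lives elapsed: n = 26.6/18.2 ≈ 1.4615.
A₀ = A × 2^n = 350 × 2^1.4615 = 350 × 2.754 ≈ 963.91 pg/mL.

964 pg/mL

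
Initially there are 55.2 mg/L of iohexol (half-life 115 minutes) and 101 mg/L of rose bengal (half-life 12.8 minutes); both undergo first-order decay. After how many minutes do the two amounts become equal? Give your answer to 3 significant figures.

12.6 minutes

Set 55.2·(1/2)^(t/115) = 101·(1/2)^(t/12.8).
Taking log₂: log₂(55.2/101) = t·(1/115 − 1/12.8).
log₂(0.54653) = -0.87162; 1/115 − 1/12.8 = -0.069429.
t = -0.87162 / -0.069429 ≈ 12.554 minutes.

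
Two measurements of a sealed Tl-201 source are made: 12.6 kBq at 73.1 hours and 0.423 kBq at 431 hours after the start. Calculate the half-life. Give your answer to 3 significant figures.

Over Δt = 431 − 73.1 = 357.9 hours, the level fell by a factor of 12.6/0.423 ≈ 29.787.
n = log₂(29.787) ≈ 4.8966 half-lives, so t½ = 357.9/4.8966 ≈ 73.091 hours.

73.1 hours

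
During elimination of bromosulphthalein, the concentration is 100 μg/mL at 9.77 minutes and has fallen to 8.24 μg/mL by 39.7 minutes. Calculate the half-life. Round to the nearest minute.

8 minutes

Over Δt = 39.7 − 9.77 = 29.93 minutes, the level fell by a factor of 100/8.24 ≈ 12.136.
n = log₂(12.136) ≈ 3.6012 half-lives, so t½ = 29.93/3.6012 ≈ 8.3111 minutes.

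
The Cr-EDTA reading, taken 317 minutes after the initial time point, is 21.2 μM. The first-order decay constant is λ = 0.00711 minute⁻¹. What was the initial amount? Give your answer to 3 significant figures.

t½ = ln 2 / λ = 0.69315 / 0.00711 ≈ 97.489 minutes.
Number of half-lives elapsed: n = 317/97.489 ≈ 3.2516.
A₀ = A × 2^n = 21.2 × 2^3.2516 = 21.2 × 9.5245 ≈ 201.92 μM.

202 μM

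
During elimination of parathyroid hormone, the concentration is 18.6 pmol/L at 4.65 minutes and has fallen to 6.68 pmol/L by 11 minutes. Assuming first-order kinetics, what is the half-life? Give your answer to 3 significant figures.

Over Δt = 11 − 4.65 = 6.35 minutes, the level fell by a factor of 18.6/6.68 ≈ 2.7844.
n = log₂(2.7844) ≈ 1.4774 half-lives, so t½ = 6.35/1.4774 ≈ 4.2981 minutes.

4.30 minutes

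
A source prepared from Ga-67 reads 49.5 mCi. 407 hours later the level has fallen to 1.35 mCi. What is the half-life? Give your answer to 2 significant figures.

A/A₀ = 1.35/49.5 ≈ 0.027273.
n = log₂(36.667) ≈ 5.1964 half-lives elapsed in 407 hours.
t½ = 407/5.1964 ≈ 78.323 hours.

78 hours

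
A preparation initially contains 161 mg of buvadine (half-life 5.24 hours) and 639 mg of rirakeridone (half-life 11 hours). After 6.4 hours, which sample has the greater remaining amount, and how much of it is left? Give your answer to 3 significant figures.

rirakeridone, 427 mg

buvadine: 161 × (1/2)^1.2214 ≈ 69.049 mg.
rirakeridone: 639 × (1/2)^0.58182 ≈ 426.93 mg.
Rirakeridone has more remaining, at ≈ 426.93 mg.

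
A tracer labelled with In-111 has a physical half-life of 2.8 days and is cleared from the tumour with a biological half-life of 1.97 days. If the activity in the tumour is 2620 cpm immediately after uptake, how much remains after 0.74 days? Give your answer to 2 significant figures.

1700 cpm

1/t_eff = 1/t_phys + 1/t_biol = 1/2.8 + 1/1.97 = 0.86476 per day.
t_eff = 2.8 × 1.97 / (2.8 + 1.97) ≈ 1.1564 days.
Remaining = 2620 × (1/2)^(0.74/1.1564) = 2620 × (1/2)^0.63992 ≈ 1681.4 cpm.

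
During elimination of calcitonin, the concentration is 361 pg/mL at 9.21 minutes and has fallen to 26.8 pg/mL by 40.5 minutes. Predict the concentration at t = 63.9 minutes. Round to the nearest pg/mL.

Over Δt = 40.5 − 9.21 = 31.29 minutes, the level fell by a factor of 361/26.8 ≈ 13.47.
n = log₂(13.47) ≈ 3.7517 half-lives, so t½ = 31.29/3.7517 ≈ 8.3402 minutes.
From t = 40.5 to t = 63.9: 26.8 × (1/2)^((63.9−40.5)/8.3402) ≈ 3.833 pg/mL.

4 pg/mL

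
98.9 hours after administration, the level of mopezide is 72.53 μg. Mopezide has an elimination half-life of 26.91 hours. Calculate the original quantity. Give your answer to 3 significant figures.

Number of half-lives elapsed: n = 98.9/26.91 ≈ 3.6752.
A₀ = A × 2^n = 72.53 × 2^3.6752 = 72.53 × 12.775 ≈ 926.55 μg.

927 μg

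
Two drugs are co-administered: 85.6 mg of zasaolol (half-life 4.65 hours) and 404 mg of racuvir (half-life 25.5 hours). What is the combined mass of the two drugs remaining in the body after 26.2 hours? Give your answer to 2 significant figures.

zasaolol: 85.6 × (1/2)^(26.2/4.65) = 85.6 × (1/2)^5.6344 ≈ 1.7232 mg.
racuvir: 404 × (1/2)^(26.2/25.5) = 404 × (1/2)^1.0275 ≈ 198.19 mg.
Total = 1.7232 + 198.19 ≈ 199.92 mg.

200 mg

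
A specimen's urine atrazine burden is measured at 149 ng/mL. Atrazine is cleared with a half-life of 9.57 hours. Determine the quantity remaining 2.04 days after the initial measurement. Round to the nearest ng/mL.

4 ng/mL

Convert the elapsed time: 2.04 days = 48.96 hours.
Number of half-lives: n = 48.96/9.57 ≈ 5.116.
Remaining = 149 × (1/2)^5.116 = 149 × 0.028836 ≈ 4.2966 ng/mL.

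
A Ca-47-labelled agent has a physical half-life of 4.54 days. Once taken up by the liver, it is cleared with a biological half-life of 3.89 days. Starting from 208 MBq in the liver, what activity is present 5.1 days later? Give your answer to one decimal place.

38.5 MBq

1/t_eff = 1/t_phys + 1/t_biol = 1/4.54 + 1/3.89 = 0.47733 per day.
t_eff = 4.54 × 3.89 / (4.54 + 3.89) ≈ 2.095 days.
Remaining = 208 × (1/2)^(5.1/2.095) = 208 × (1/2)^2.4344 ≈ 38.48 MBq.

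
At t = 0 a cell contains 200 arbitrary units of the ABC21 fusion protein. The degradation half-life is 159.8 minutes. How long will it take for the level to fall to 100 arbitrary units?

159.8 minutes

100/200 = 1/2, so 1 half-life has elapsed.
t = 1 × 159.8 = 159.8 minutes.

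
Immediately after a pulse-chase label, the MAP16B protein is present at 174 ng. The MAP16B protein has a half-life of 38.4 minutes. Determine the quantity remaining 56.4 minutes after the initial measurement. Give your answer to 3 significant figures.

62.9 ng

Number of half-lives: n = 56.4/38.4 ≈ 1.4688.
Remaining = 174 × (1/2)^1.4688 = 174 × 0.3613 ≈ 62.865 ng.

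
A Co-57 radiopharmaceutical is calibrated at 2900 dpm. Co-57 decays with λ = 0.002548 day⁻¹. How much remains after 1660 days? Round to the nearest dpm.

42 dpm

t½ = ln 2 / λ = 0.69315 / 0.002548 ≈ 272.04 days.
Number of half-lives: n = 1660/272.04 ≈ 6.1021.
Remaining = 2900 × (1/2)^6.1021 = 2900 × 0.014557 ≈ 42.215 dpm.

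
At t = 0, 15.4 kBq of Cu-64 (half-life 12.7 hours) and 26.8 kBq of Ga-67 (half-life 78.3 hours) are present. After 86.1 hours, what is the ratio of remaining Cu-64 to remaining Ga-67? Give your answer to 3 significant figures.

Cu-64: 15.4 × (1/2)^(86.1/12.7) = 15.4 × (1/2)^6.7795 ≈ 0.14018 kBq.
Ga-67: 26.8 × (1/2)^(86.1/78.3) = 26.8 × (1/2)^1.0996 ≈ 12.506 kBq.
Ratio ≈ 0.14018 / 12.506 ≈ 0.011209.

0.0112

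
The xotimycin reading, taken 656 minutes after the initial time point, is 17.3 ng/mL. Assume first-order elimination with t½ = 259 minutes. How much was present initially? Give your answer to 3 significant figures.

Number of half-lives elapsed: n = 656/259 ≈ 2.5328.
A₀ = A × 2^n = 17.3 × 2^2.5328 = 17.3 × 5.787 ≈ 100.12 ng/mL.

100 ng/mL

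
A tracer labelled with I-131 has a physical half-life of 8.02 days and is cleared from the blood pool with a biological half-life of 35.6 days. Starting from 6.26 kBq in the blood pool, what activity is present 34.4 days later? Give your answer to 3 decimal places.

1/t_eff = 1/t_phys + 1/t_biol = 1/8.02 + 1/35.6 = 0.15278 per day.
t_eff = 8.02 × 35.6 / (8.02 + 35.6) ≈ 6.5454 days.
Remaining = 6.26 × (1/2)^(34.4/6.5454) = 6.26 × (1/2)^5.2556 ≈ 0.16387 kBq.

0.164 kBq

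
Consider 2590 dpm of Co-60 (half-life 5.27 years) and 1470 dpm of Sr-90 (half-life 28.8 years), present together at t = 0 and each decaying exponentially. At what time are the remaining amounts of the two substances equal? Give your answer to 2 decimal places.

Set 2590·(1/2)^(t/5.27) = 1470·(1/2)^(t/28.8).
Taking log₂: log₂(2590/1470) = t·(1/5.27 − 1/28.8).
log₂(1.7619) = 0.81714; 1/5.27 − 1/28.8 = 0.15503.
t = 0.81714 / 0.15503 ≈ 5.2708 years.

5.27 years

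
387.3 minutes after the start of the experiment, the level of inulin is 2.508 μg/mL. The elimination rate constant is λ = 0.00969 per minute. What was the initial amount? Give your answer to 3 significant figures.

107 μg/mL

t½ = ln 2 / λ = 0.69315 / 0.00969 ≈ 71.532 minutes.
Number of half-lives elapsed: n = 387.3/71.532 ≈ 5.4143.
A₀ = A × 2^n = 2.508 × 2^5.4143 = 2.508 × 42.646 ≈ 106.96 μg/mL.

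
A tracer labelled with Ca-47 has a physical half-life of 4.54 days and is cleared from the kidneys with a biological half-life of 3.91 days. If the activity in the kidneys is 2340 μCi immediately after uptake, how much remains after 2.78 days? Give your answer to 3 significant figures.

935 μCi

1/t_eff = 1/t_phys + 1/t_biol = 1/4.54 + 1/3.91 = 0.47602 per day.
t_eff = 4.54 × 3.91 / (4.54 + 3.91) ≈ 2.1008 days.
Remaining = 2340 × (1/2)^(2.78/2.1008) = 2340 × (1/2)^1.3233 ≈ 935.09 μCi.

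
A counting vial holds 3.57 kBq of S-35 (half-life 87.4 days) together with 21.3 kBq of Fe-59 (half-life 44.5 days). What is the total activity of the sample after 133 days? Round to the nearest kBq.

S-35: 3.57 × (1/2)^(133/87.4) = 3.57 × (1/2)^1.5217 ≈ 1.2433 kBq.
Fe-59: 21.3 × (1/2)^(133/44.5) = 21.3 × (1/2)^2.9888 ≈ 2.6833 kBq.
Total = 1.2433 + 2.6833 ≈ 3.9266 kBq.

4 kBq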